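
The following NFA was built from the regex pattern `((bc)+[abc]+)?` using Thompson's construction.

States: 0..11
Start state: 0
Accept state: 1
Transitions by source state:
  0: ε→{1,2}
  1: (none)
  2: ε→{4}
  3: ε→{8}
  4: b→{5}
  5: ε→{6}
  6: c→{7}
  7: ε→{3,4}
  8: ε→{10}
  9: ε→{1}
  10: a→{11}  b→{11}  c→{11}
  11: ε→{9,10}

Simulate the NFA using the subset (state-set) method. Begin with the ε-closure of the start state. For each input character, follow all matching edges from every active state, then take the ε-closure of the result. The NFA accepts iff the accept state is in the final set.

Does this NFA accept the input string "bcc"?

Answer: ACCEPT

Steps:
S₀ = ε-closure({0}) = {0,1,2,4}
'b' @ 1: {5,6}
'c' @ 2: {3,4,7,8,10}
'c' @ 3: {1,9,10,11}  (accept∈set)
end set {1,9,10,11} — state 1 in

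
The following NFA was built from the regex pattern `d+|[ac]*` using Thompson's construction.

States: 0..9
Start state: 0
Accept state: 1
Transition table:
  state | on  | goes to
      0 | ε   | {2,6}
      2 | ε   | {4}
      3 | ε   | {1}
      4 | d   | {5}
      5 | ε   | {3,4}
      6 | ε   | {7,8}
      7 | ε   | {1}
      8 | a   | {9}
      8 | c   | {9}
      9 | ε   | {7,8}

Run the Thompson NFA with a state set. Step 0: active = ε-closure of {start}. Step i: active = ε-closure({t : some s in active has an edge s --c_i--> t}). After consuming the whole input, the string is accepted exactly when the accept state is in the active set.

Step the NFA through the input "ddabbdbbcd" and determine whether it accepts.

Answer: REJECT

Derivation:
start: ε-closure({0}) = {0,1,2,4,6,7,8}
'd' @ 1: {1,3,4,5}  (accept∈set)
'd' @ 2: {1,3,4,5}  (accept∈set)
'a' @ 3: {}  — no active states
rest 'bbdbbcd' ignored (set empty)
final: {}; accept 1 not in set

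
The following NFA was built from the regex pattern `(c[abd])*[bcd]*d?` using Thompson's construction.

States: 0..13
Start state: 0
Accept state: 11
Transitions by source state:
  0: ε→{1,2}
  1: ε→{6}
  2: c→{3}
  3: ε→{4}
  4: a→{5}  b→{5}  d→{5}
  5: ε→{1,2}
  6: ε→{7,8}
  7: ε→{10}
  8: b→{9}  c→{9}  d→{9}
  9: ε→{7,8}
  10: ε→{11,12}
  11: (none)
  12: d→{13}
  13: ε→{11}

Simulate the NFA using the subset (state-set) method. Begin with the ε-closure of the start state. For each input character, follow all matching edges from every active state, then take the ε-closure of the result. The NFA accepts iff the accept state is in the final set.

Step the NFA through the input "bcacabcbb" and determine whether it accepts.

initial (ε-close {0}): {0,1,2,6,7,8,10,11,12}
'b' @ 1: {7,8,9,10,11,12}  (accept∈set)
'c' @ 2: {7,8,9,10,11,12}  (accept∈set)
'a' @ 3: {}  — dead — no transitions
rest 'cabcbb' ignored (set empty)
end set {} — state 11 not in

Answer: REJECT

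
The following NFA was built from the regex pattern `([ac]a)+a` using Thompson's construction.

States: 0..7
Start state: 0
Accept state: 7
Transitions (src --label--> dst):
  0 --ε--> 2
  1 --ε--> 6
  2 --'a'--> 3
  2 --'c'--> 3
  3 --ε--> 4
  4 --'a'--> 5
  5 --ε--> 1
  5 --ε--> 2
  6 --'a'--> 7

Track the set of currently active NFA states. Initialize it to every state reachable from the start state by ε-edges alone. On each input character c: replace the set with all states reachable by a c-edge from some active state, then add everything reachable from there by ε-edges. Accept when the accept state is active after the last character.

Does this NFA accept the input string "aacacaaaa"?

initial (ε-close {0}): {0,2}
'a' @ 1: {3,4}
'a' @ 2: {1,2,5,6}
'c' @ 3: {3,4}
'a' @ 4: {1,2,5,6}
'c' @ 5: {3,4}
'a' @ 6: {1,2,5,6}
'a' @ 7: {3,4,7}  (accept∈set)
'a' @ 8: {1,2,5,6}
'a' @ 9: {3,4,7}  (accept∈set)
after full input: {3,4,7}  (accept=7 in)

Answer: ACCEPT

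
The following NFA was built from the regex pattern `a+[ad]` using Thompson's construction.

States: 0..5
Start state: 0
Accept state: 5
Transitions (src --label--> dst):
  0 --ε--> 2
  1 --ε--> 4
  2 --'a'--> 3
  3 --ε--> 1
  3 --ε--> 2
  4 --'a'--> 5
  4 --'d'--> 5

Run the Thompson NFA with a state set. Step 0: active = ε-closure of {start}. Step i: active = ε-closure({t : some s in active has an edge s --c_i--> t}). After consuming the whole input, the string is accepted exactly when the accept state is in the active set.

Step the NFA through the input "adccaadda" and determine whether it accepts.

Answer: REJECT

Steps:
S₀ = ε-closure({0}) = {0,2}
'a' @ 1: {1,2,3,4}
'd' @ 2: {5}  (accept∈set)
'c' @ 3: {}  — state set empty
rest 'caadda' ignored (set empty)
end set {} — state 5 not in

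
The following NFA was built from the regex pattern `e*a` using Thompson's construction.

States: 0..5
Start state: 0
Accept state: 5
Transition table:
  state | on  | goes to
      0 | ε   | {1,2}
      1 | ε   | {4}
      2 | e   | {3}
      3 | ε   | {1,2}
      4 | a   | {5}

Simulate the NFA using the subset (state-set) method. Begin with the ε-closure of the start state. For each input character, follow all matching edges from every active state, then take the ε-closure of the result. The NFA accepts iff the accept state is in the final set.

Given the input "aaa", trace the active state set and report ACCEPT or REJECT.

Answer: REJECT

Trace:
start: ε-closure({0}) = {0,1,2,4}
'a' @ 1: {5}  ✓accept
'a' @ 2: {}  — dead — no transitions
rest 'a' ignored (set empty)
after full input: {}  (accept=5 not in)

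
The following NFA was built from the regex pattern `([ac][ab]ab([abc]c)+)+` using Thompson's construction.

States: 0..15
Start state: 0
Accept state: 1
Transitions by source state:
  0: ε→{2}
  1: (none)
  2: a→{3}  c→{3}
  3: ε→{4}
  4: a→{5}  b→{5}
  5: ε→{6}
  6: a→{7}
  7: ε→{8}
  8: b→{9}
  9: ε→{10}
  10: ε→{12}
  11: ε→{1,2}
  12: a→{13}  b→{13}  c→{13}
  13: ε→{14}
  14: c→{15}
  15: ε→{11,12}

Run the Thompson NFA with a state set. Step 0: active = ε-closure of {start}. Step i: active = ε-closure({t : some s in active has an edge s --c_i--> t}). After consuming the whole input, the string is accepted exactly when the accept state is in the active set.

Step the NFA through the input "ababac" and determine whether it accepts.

Answer: ACCEPT

Trace:
start: ε-closure({0}) = {0,2}
'a' @ 1: {3,4}
'b' @ 2: {5,6}
'a' @ 3: {7,8}
'b' @ 4: {9,10,12}
'a' @ 5: {13,14}
'c' @ 6: {1,2,11,12,15}  [accepting]
final: {1,2,11,12,15}; accept 1 in set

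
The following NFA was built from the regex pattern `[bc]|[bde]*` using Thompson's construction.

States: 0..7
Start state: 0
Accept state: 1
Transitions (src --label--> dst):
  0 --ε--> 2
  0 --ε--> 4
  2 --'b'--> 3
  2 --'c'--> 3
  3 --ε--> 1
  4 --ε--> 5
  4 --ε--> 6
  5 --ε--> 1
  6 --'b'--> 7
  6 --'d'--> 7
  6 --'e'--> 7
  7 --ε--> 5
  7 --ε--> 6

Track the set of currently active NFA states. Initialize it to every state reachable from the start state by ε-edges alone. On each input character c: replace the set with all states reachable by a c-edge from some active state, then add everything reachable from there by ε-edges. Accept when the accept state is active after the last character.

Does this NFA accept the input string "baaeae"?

Answer: REJECT

Derivation:
start: ε-closure({0}) = {0,1,2,4,5,6}
'b' @ 1: {1,3,5,6,7}  (accept∈set)
'a' @ 2: {}  — dead — no transitions
rest 'aeae' ignored (set empty)
after full input: {}  (accept=1 not in)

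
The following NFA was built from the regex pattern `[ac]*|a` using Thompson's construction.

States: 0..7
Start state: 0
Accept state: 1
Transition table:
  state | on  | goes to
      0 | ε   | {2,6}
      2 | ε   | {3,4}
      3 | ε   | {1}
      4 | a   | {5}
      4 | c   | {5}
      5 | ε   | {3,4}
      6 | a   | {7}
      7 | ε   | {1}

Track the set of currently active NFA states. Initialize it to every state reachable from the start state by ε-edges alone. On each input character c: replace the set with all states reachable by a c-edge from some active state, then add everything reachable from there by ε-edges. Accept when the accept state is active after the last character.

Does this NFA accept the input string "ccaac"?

start: ε-closure({0}) = {0,1,2,3,4,6}
'c' @ 1: {1,3,4,5}  (accept∈set)
'c' @ 2: {1,3,4,5}  (accept∈set)
'a' @ 3: {1,3,4,5}  (accept∈set)
'a' @ 4: {1,3,4,5}  (accept∈set)
'c' @ 5: {1,3,4,5}  (accept∈set)
end set {1,3,4,5} — state 1 in

Answer: ACCEPT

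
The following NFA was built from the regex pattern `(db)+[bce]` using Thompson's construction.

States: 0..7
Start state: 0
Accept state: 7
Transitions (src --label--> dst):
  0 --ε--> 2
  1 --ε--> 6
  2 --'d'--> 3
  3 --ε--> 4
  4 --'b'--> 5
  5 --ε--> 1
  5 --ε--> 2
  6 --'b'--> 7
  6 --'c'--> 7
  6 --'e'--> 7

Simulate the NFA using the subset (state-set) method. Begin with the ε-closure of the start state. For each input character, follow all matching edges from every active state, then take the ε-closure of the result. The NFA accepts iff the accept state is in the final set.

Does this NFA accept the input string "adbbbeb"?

S₀ = ε-closure({0}) = {0,2}
'a' @ 1: {}  — dead — no transitions
rest 'dbbbeb' ignored (set empty)
after full input: {}  (accept=7 not in)

Answer: REJECT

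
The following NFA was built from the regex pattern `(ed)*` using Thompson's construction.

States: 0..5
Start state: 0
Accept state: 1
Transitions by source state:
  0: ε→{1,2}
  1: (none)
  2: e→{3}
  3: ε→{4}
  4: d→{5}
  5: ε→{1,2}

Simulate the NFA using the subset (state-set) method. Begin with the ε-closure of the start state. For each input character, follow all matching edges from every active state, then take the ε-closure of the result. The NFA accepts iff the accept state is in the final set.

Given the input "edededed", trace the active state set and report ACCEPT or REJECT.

S₀ = ε-closure({0}) = {0,1,2}
'e' @ 1: {3,4}
'd' @ 2: {1,2,5}  [accepting]
'e' @ 3: {3,4}
'd' @ 4: {1,2,5}  [accepting]
'e' @ 5: {3,4}
'd' @ 6: {1,2,5}  [accepting]
'e' @ 7: {3,4}
'd' @ 8: {1,2,5}  [accepting]
after full input: {1,2,5}  (accept=1 in)

Answer: ACCEPT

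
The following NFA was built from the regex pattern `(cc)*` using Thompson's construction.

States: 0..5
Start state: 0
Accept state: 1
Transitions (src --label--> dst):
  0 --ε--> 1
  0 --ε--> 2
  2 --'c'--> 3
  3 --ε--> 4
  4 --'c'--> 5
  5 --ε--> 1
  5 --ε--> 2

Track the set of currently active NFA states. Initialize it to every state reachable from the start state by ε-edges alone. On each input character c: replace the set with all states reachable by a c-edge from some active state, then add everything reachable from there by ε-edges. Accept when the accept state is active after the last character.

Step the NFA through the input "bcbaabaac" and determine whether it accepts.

start: ε-closure({0}) = {0,1,2}
'b' @ 1: {}  — no active states
rest 'cbaabaac' ignored (set empty)
end set {} — state 1 not in

Answer: REJECT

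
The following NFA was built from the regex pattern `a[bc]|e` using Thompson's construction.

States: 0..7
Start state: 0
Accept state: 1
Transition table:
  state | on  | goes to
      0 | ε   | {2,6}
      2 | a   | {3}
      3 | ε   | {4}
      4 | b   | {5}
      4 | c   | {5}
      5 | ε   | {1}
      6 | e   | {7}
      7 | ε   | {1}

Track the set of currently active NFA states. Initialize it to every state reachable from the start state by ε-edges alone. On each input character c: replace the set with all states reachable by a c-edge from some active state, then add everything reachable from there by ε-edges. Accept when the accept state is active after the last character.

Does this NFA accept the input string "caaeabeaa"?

start: ε-closure({0}) = {0,2,6}
'c' @ 1: {}  — dead — no transitions
rest 'aaeabeaa' ignored (set empty)
end set {} — state 1 not in

Answer: REJECT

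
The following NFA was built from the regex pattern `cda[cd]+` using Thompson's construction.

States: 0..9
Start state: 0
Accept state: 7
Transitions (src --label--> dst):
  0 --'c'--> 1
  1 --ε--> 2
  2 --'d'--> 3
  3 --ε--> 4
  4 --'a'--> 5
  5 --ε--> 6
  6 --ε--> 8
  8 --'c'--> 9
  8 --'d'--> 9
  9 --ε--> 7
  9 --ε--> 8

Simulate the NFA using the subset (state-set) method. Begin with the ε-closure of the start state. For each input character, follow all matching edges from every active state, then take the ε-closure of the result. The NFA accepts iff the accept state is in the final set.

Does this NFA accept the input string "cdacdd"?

Answer: ACCEPT

Trace:
initial (ε-close {0}): {0}
'c' @ 1: {1,2}
'd' @ 2: {3,4}
'a' @ 3: {5,6,8}
'c' @ 4: {7,8,9}  ✓accept
'd' @ 5: {7,8,9}  ✓accept
'd' @ 6: {7,8,9}  ✓accept
end set {7,8,9} — state 7 in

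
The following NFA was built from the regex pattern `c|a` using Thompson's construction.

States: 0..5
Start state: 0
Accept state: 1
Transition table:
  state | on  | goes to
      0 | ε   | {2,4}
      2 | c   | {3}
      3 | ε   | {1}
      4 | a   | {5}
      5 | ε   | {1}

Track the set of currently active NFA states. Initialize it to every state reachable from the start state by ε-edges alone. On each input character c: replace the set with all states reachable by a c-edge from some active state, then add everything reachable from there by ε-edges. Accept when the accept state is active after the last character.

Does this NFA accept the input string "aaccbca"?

initial (ε-close {0}): {0,2,4}
'a' @ 1: {1,5}  (accept∈set)
'a' @ 2: {}  — state set empty
rest 'ccbca' ignored (set empty)
end set {} — state 1 not in

Answer: REJECT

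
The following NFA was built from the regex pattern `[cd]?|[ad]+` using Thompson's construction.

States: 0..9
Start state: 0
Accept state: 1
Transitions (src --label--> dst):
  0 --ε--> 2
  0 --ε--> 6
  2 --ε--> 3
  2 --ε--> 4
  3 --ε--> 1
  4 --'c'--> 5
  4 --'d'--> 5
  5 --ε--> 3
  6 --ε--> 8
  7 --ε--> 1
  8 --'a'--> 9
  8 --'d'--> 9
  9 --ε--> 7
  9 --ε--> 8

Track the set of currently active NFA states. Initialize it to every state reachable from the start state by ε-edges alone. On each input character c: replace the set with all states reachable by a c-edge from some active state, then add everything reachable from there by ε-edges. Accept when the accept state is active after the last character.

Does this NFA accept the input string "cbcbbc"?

Answer: REJECT

Trace:
S₀ = ε-closure({0}) = {0,1,2,3,4,6,8}
'c' @ 1: {1,3,5}  ✓accept
'b' @ 2: {}  — no active states
rest 'cbbc' ignored (set empty)
final: {}; accept 1 not in set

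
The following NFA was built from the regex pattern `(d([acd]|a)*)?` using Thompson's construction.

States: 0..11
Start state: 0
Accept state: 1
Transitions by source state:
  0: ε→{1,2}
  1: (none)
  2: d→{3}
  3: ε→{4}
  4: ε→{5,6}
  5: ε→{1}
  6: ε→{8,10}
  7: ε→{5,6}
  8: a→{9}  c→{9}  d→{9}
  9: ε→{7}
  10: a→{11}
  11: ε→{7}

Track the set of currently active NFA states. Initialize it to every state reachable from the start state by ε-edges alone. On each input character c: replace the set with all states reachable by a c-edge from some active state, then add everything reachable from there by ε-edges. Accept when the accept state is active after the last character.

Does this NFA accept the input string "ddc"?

Answer: ACCEPT

Steps:
S₀ = ε-closure({0}) = {0,1,2}
'd' @ 1: {1,3,4,5,6,8,10}  [accepting]
'd' @ 2: {1,5,6,7,8,9,10}  [accepting]
'c' @ 3: {1,5,6,7,8,9,10}  [accepting]
end set {1,5,6,7,8,9,10} — state 1 in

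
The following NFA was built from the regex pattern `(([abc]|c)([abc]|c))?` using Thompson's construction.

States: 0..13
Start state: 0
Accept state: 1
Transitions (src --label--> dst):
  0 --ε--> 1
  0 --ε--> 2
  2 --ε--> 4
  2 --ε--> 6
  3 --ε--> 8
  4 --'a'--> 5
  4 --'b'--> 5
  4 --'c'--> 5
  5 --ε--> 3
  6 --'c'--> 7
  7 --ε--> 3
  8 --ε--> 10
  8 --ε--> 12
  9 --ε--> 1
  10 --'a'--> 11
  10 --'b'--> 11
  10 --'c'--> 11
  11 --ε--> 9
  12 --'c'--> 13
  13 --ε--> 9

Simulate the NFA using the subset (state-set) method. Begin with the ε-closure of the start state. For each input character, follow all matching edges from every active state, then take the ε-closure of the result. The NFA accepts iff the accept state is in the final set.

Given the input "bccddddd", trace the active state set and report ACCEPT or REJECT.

Answer: REJECT

Trace:
S₀ = ε-closure({0}) = {0,1,2,4,6}
'b' @ 1: {3,5,8,10,12}
'c' @ 2: {1,9,11,13}  ✓accept
'c' @ 3: {}  — dead — no transitions
rest 'ddddd' ignored (set empty)
after full input: {}  (accept=1 not in)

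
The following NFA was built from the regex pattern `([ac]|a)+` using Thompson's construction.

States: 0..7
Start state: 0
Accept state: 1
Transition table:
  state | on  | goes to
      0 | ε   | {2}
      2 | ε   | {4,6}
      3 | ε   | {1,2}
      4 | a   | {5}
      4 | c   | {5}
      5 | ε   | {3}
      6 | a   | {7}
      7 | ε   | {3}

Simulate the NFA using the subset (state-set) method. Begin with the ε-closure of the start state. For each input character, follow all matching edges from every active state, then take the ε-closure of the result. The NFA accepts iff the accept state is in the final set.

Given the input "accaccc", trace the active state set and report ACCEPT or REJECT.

start: ε-closure({0}) = {0,2,4,6}
'a' @ 1: {1,2,3,4,5,6,7}  ✓accept
'c' @ 2: {1,2,3,4,5,6}  ✓accept
'c' @ 3: {1,2,3,4,5,6}  ✓accept
'a' @ 4: {1,2,3,4,5,6,7}  ✓accept
'c' @ 5: {1,2,3,4,5,6}  ✓accept
'c' @ 6: {1,2,3,4,5,6}  ✓accept
'c' @ 7: {1,2,3,4,5,6}  ✓accept
end set {1,2,3,4,5,6} — state 1 in

Answer: ACCEPT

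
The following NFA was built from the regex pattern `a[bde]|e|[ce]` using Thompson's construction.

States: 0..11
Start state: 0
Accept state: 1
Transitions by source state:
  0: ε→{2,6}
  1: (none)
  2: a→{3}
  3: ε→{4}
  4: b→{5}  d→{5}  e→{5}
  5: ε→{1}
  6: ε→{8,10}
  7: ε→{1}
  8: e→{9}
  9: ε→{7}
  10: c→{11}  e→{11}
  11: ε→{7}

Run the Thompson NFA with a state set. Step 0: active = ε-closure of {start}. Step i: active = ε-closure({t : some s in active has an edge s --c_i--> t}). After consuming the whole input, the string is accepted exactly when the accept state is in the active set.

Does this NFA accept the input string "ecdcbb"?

initial (ε-close {0}): {0,2,6,8,10}
'e' @ 1: {1,7,9,11}  (accept∈set)
'c' @ 2: {}  — state set empty
rest 'dcbb' ignored (set empty)
final: {}; accept 1 not in set

Answer: REJECT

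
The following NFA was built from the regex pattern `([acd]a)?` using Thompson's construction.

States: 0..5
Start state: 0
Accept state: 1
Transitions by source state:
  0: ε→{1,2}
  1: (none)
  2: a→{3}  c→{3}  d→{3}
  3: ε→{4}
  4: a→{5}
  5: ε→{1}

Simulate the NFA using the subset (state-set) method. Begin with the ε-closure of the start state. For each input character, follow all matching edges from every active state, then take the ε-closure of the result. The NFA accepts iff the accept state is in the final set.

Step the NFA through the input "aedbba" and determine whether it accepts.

Answer: REJECT

Steps:
start: ε-closure({0}) = {0,1,2}
'a' @ 1: {3,4}
'e' @ 2: {}  — dead — no transitions
rest 'dbba' ignored (set empty)
after full input: {}  (accept=1 not in)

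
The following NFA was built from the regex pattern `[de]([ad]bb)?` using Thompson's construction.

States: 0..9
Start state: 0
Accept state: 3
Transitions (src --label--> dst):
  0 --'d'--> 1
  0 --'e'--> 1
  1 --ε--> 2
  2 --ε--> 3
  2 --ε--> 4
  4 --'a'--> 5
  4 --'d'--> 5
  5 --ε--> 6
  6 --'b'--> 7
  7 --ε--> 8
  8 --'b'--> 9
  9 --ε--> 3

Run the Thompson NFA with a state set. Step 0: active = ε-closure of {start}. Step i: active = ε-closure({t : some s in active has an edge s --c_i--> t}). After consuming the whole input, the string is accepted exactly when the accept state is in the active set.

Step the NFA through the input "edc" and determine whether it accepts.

Answer: REJECT

Trace:
S₀ = ε-closure({0}) = {0}
'e' @ 1: {1,2,3,4}  (accept∈set)
'd' @ 2: {5,6}
'c' @ 3: {}  — dead — no transitions
end set {} — state 3 not in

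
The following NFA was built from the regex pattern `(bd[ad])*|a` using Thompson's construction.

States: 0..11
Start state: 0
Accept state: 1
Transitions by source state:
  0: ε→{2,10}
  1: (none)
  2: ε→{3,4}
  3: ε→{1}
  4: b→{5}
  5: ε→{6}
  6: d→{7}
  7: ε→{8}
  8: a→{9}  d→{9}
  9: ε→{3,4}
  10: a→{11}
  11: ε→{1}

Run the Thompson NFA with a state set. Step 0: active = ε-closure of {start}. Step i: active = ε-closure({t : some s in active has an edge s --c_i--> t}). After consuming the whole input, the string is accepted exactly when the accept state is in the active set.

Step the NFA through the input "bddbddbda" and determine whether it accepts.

S₀ = ε-closure({0}) = {0,1,2,3,4,10}
'b' @ 1: {5,6}
'd' @ 2: {7,8}
'd' @ 3: {1,3,4,9}  [accepting]
'b' @ 4: {5,6}
'd' @ 5: {7,8}
'd' @ 6: {1,3,4,9}  [accepting]
'b' @ 7: {5,6}
'd' @ 8: {7,8}
'a' @ 9: {1,3,4,9}  [accepting]
after full input: {1,3,4,9}  (accept=1 in)

Answer: ACCEPT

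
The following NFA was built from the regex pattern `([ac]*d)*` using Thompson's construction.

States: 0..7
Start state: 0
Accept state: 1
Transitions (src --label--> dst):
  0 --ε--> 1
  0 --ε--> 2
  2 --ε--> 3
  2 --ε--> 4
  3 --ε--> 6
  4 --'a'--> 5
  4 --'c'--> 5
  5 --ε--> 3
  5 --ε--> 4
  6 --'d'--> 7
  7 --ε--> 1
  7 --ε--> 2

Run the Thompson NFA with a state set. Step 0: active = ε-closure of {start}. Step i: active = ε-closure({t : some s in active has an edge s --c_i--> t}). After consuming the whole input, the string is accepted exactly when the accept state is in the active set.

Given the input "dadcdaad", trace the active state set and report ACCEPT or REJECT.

start: ε-closure({0}) = {0,1,2,3,4,6}
'd' @ 1: {1,2,3,4,6,7}  (accept∈set)
'a' @ 2: {3,4,5,6}
'd' @ 3: {1,2,3,4,6,7}  (accept∈set)
'c' @ 4: {3,4,5,6}
'd' @ 5: {1,2,3,4,6,7}  (accept∈set)
'a' @ 6: {3,4,5,6}
'a' @ 7: {3,4,5,6}
'd' @ 8: {1,2,3,4,6,7}  (accept∈set)
end set {1,2,3,4,6,7} — state 1 in

Answer: ACCEPT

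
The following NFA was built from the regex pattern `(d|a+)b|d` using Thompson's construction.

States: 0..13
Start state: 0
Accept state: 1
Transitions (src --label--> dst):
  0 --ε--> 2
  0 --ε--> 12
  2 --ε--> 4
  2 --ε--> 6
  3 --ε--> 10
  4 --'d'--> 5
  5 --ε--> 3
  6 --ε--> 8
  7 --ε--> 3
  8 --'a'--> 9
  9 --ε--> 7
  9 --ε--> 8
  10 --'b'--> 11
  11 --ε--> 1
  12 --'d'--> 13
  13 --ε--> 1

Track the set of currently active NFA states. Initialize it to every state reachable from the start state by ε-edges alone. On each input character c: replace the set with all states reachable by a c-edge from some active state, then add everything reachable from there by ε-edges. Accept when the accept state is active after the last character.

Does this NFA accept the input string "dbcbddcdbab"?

S₀ = ε-closure({0}) = {0,2,4,6,8,12}
'd' @ 1: {1,3,5,10,13}  ✓accept
'b' @ 2: {1,11}  ✓accept
'c' @ 3: {}  — dead — no transitions
rest 'bddcdbab' ignored (set empty)
end set {} — state 1 not in

Answer: REJECT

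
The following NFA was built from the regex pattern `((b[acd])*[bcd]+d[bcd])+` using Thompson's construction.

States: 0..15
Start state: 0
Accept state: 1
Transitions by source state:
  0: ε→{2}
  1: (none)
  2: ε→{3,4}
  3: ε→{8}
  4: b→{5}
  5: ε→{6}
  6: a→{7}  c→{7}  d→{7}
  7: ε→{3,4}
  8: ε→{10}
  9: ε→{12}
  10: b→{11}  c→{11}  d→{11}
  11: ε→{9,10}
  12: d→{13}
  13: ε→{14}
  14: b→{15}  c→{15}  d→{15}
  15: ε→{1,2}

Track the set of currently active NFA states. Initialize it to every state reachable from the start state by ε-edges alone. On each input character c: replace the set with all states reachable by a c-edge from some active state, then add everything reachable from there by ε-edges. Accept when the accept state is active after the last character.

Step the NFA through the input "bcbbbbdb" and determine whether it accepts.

S₀ = ε-closure({0}) = {0,2,3,4,8,10}
'b' @ 1: {5,6,9,10,11,12}
'c' @ 2: {3,4,7,8,9,10,11,12}
'b' @ 3: {5,6,9,10,11,12}
'b' @ 4: {9,10,11,12}
'b' @ 5: {9,10,11,12}
'b' @ 6: {9,10,11,12}
'd' @ 7: {9,10,11,12,13,14}
'b' @ 8: {1,2,3,4,8,9,10,11,12,15}  [accepting]
end set {1,2,3,4,8,9,10,11,12,15} — state 1 in

Answer: ACCEPT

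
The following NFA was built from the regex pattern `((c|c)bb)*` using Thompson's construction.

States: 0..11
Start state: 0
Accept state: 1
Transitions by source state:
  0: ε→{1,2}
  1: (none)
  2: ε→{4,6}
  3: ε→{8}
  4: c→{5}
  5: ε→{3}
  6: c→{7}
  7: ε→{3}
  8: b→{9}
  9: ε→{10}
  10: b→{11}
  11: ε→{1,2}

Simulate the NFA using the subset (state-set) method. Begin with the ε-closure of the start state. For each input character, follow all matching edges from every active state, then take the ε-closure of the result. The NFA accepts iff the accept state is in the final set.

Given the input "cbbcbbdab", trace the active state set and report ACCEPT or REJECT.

Answer: REJECT

Derivation:
initial (ε-close {0}): {0,1,2,4,6}
'c' @ 1: {3,5,7,8}
'b' @ 2: {9,10}
'b' @ 3: {1,2,4,6,11}  (accept∈set)
'c' @ 4: {3,5,7,8}
'b' @ 5: {9,10}
'b' @ 6: {1,2,4,6,11}  (accept∈set)
'd' @ 7: {}  — dead — no transitions
rest 'ab' ignored (set empty)
after full input: {}  (accept=1 not in)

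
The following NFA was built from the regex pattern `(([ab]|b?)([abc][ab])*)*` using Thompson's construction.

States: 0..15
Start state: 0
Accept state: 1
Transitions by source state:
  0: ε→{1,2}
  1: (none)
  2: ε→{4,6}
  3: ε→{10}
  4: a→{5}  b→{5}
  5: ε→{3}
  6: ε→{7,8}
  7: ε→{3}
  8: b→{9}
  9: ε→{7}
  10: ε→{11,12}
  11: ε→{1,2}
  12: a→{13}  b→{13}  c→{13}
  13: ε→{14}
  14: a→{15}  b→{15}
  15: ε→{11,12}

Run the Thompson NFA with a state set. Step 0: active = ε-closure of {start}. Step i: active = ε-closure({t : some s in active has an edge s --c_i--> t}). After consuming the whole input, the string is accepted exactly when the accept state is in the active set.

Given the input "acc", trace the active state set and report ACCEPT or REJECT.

initial (ε-close {0}): {0,1,2,3,4,6,7,8,10,11,12}
'a' @ 1: {1,2,3,4,5,6,7,8,10,11,12,13,14}  [accepting]
'c' @ 2: {13,14}
'c' @ 3: {}  — no active states
after full input: {}  (accept=1 not in)

Answer: REJECT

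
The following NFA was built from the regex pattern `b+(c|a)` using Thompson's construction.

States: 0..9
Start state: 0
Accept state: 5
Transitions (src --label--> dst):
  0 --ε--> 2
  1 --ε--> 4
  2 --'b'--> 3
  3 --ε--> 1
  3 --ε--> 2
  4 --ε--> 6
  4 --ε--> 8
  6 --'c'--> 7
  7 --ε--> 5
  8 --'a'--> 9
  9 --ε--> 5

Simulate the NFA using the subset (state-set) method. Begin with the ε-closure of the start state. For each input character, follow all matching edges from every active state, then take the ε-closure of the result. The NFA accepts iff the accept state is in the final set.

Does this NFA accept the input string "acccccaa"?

start: ε-closure({0}) = {0,2}
'a' @ 1: {}  — dead — no transitions
rest 'cccccaa' ignored (set empty)
after full input: {}  (accept=5 not in)

Answer: REJECT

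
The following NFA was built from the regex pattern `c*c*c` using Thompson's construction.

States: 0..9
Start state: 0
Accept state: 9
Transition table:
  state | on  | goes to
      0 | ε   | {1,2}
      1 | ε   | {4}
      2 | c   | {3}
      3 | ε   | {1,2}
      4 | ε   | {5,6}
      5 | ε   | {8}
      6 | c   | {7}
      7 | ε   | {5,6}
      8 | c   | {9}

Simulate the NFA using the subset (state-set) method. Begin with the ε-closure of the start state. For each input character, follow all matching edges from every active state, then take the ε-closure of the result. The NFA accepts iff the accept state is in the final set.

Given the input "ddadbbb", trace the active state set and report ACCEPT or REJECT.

Answer: REJECT

Derivation:
start: ε-closure({0}) = {0,1,2,4,5,6,8}
'd' @ 1: {}  — state set empty
rest 'dadbbb' ignored (set empty)
end set {} — state 9 not in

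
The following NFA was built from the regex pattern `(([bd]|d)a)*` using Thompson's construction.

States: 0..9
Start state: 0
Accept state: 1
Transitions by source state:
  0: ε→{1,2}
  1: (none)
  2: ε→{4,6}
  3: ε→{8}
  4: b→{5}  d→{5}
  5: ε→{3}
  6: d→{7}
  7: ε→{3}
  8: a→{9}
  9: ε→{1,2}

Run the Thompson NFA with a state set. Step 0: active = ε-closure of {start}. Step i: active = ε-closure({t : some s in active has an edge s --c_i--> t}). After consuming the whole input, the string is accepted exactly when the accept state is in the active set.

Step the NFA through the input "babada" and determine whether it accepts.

Answer: ACCEPT

Steps:
start: ε-closure({0}) = {0,1,2,4,6}
'b' @ 1: {3,5,8}
'a' @ 2: {1,2,4,6,9}  [accepting]
'b' @ 3: {3,5,8}
'a' @ 4: {1,2,4,6,9}  [accepting]
'd' @ 5: {3,5,7,8}
'a' @ 6: {1,2,4,6,9}  [accepting]
end set {1,2,4,6,9} — state 1 in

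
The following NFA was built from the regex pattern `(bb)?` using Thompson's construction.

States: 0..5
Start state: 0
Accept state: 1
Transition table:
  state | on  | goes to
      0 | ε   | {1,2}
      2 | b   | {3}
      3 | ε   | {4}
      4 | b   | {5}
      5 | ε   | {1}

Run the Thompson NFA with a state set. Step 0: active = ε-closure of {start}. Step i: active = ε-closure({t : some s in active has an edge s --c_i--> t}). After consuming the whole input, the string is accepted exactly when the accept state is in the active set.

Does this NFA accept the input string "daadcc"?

Answer: REJECT

Trace:
initial (ε-close {0}): {0,1,2}
'd' @ 1: {}  — dead — no transitions
rest 'aadcc' ignored (set empty)
end set {} — state 1 not in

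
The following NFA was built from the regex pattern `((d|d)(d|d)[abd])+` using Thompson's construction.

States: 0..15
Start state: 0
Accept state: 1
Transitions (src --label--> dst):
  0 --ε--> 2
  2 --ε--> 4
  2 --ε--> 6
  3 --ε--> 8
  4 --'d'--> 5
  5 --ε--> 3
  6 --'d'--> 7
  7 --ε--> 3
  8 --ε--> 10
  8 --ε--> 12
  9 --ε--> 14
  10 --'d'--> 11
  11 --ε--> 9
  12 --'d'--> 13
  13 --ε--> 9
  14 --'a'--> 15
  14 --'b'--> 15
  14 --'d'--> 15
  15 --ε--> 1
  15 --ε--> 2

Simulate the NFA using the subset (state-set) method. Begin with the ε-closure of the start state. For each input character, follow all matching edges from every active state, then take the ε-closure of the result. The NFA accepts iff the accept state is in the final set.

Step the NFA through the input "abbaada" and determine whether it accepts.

Answer: REJECT

Trace:
start: ε-closure({0}) = {0,2,4,6}
'a' @ 1: {}  — state set empty
rest 'bbaada' ignored (set empty)
after full input: {}  (accept=1 not in)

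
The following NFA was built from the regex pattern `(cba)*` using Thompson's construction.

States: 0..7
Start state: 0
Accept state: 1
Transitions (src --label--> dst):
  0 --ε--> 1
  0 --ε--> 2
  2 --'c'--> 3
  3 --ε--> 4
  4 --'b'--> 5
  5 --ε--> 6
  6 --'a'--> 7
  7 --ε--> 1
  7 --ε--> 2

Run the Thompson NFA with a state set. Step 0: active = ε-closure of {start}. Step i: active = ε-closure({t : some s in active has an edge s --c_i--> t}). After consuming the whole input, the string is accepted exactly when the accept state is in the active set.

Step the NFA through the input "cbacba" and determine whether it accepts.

initial (ε-close {0}): {0,1,2}
'c' @ 1: {3,4}
'b' @ 2: {5,6}
'a' @ 3: {1,2,7}  [accepting]
'c' @ 4: {3,4}
'b' @ 5: {5,6}
'a' @ 6: {1,2,7}  [accepting]
after full input: {1,2,7}  (accept=1 in)

Answer: ACCEPT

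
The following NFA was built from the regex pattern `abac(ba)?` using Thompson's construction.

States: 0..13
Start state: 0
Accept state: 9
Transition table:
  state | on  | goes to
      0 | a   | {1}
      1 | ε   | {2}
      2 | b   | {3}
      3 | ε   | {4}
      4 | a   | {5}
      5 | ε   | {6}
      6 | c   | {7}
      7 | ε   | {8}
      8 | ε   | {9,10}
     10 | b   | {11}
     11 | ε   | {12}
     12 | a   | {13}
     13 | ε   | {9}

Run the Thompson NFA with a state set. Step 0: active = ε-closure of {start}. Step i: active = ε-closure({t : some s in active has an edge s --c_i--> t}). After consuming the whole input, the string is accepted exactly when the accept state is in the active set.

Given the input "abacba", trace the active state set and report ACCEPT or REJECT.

S₀ = ε-closure({0}) = {0}
'a' @ 1: {1,2}
'b' @ 2: {3,4}
'a' @ 3: {5,6}
'c' @ 4: {7,8,9,10}  (accept∈set)
'b' @ 5: {11,12}
'a' @ 6: {9,13}  (accept∈set)
end set {9,13} — state 9 in

Answer: ACCEPT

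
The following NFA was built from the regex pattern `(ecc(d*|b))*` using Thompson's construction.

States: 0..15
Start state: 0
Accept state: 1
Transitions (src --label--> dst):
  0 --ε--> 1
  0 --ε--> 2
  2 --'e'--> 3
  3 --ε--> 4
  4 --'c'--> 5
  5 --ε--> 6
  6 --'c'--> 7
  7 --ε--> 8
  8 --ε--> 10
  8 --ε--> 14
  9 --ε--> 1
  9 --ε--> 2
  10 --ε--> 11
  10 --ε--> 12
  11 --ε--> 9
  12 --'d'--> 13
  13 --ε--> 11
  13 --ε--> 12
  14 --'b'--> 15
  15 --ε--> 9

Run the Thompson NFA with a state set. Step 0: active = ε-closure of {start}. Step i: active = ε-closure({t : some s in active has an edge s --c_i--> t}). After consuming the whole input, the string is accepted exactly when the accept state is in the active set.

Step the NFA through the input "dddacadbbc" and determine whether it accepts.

S₀ = ε-closure({0}) = {0,1,2}
'd' @ 1: {}  — state set empty
rest 'ddacadbbc' ignored (set empty)
end set {} — state 1 not in

Answer: REJECT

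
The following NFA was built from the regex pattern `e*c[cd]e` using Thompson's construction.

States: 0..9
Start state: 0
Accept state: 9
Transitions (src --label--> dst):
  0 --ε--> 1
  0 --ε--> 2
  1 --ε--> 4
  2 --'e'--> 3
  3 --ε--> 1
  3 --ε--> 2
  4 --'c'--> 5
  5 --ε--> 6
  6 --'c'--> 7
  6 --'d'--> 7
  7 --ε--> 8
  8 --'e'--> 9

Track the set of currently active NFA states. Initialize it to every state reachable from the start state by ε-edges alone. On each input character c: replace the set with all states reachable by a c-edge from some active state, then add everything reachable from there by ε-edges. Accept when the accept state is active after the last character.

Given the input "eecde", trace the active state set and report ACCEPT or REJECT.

Answer: ACCEPT

Derivation:
S₀ = ε-closure({0}) = {0,1,2,4}
'e' @ 1: {1,2,3,4}
'e' @ 2: {1,2,3,4}
'c' @ 3: {5,6}
'd' @ 4: {7,8}
'e' @ 5: {9}  ✓accept
after full input: {9}  (accept=9 in)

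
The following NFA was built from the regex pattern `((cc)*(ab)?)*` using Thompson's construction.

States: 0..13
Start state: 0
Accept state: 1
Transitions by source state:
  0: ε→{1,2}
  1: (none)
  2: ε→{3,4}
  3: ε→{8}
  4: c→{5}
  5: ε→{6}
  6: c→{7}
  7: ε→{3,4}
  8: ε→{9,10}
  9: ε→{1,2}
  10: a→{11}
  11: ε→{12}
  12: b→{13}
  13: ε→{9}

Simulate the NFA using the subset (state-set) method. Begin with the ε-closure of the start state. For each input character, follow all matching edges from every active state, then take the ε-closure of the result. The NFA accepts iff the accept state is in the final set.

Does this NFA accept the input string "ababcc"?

S₀ = ε-closure({0}) = {0,1,2,3,4,8,9,10}
'a' @ 1: {11,12}
'b' @ 2: {1,2,3,4,8,9,10,13}  [accepting]
'a' @ 3: {11,12}
'b' @ 4: {1,2,3,4,8,9,10,13}  [accepting]
'c' @ 5: {5,6}
'c' @ 6: {1,2,3,4,7,8,9,10}  [accepting]
end set {1,2,3,4,7,8,9,10} — state 1 in

Answer: ACCEPT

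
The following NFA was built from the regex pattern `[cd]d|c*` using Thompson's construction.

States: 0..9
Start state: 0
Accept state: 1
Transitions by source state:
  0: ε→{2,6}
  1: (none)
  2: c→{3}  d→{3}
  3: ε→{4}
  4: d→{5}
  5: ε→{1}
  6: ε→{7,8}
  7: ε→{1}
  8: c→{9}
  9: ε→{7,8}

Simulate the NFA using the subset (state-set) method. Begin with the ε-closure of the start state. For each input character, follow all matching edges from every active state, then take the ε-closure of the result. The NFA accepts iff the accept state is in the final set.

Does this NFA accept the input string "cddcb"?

Answer: REJECT

Trace:
S₀ = ε-closure({0}) = {0,1,2,6,7,8}
'c' @ 1: {1,3,4,7,8,9}  ✓accept
'd' @ 2: {1,5}  ✓accept
'd' @ 3: {}  — dead — no transitions
rest 'cb' ignored (set empty)
final: {}; accept 1 not in set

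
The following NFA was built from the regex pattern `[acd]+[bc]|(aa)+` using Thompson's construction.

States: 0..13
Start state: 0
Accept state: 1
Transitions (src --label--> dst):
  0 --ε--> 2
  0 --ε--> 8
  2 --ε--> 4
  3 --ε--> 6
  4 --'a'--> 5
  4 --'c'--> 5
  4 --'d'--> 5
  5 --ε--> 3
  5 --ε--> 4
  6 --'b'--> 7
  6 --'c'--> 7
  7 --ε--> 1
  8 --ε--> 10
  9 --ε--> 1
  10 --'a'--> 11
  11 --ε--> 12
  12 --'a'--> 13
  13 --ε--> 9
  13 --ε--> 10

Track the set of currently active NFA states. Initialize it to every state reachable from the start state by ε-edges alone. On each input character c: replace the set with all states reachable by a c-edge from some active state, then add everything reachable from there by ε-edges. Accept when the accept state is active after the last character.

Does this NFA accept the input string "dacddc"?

start: ε-closure({0}) = {0,2,4,8,10}
'd' @ 1: {3,4,5,6}
'a' @ 2: {3,4,5,6}
'c' @ 3: {1,3,4,5,6,7}  ✓accept
'd' @ 4: {3,4,5,6}
'd' @ 5: {3,4,5,6}
'c' @ 6: {1,3,4,5,6,7}  ✓accept
end set {1,3,4,5,6,7} — state 1 in

Answer: ACCEPT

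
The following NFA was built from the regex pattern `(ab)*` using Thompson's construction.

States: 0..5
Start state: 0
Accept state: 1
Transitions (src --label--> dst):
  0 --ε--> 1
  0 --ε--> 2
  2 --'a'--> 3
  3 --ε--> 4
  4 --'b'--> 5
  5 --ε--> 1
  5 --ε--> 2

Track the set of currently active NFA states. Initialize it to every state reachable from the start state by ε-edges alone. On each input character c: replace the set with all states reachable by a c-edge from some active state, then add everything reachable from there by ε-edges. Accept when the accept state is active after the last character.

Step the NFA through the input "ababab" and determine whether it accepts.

Answer: ACCEPT

Trace:
start: ε-closure({0}) = {0,1,2}
'a' @ 1: {3,4}
'b' @ 2: {1,2,5}  ✓accept
'a' @ 3: {3,4}
'b' @ 4: {1,2,5}  ✓accept
'a' @ 5: {3,4}
'b' @ 6: {1,2,5}  ✓accept
final: {1,2,5}; accept 1 in set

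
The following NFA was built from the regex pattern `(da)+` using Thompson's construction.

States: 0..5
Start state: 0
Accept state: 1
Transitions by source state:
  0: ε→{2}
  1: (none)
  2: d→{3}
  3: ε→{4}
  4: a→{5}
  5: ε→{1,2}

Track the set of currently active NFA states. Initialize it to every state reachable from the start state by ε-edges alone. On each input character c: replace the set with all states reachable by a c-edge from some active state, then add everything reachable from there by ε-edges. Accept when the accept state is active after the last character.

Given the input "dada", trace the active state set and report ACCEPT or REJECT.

S₀ = ε-closure({0}) = {0,2}
'd' @ 1: {3,4}
'a' @ 2: {1,2,5}  ✓accept
'd' @ 3: {3,4}
'a' @ 4: {1,2,5}  ✓accept
end set {1,2,5} — state 1 in

Answer: ACCEPT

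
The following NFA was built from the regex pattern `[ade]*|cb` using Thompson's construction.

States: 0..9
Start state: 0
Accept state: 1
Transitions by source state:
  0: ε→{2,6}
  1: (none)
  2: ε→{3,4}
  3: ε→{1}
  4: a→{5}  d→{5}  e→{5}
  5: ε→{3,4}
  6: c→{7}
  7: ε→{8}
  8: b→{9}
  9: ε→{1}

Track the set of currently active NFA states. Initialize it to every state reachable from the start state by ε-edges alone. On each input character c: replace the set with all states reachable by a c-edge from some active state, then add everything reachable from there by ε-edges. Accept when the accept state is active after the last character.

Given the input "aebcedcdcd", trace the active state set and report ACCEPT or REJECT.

initial (ε-close {0}): {0,1,2,3,4,6}
'a' @ 1: {1,3,4,5}  ✓accept
'e' @ 2: {1,3,4,5}  ✓accept
'b' @ 3: {}  — state set empty
rest 'cedcdcd' ignored (set empty)
final: {}; accept 1 not in set

Answer: REJECT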